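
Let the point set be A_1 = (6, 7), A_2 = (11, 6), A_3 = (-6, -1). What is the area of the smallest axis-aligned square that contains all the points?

The bounding box has width 17 and height 8.
An axis-aligned square enclosing the set must have side ≥ max(width, height).
So the minimum side is max(17, 8) = 17.
Area = 17² = 289.

289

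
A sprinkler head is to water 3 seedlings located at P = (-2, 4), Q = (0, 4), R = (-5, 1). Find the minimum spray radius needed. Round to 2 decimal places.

Side lengths²: PQ² = 4, PR² = 18, QR² = 34.
Since QR² = 34 ≥ 18 + 4 = 22, the angle opposite QR is not acute, so the smallest enclosing circle has QR as diameter.
Centre = midpoint of QR = (-2.5, 2.5), r² = 34/4 = 8.5.
r = √(8.5) ≈ 2.92.

2.92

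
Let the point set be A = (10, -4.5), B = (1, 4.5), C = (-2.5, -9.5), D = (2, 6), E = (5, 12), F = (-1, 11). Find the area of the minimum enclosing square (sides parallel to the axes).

The bounding box has width 12.5 and height 21.5.
An axis-aligned square enclosing the set must have side ≥ max(width, height).
So the minimum side is max(12.5, 21.5) = 21.5.
Area = 21.5² = 462.25.

462.25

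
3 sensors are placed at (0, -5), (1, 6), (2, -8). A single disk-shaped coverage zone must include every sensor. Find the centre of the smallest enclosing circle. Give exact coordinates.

(1.5, -1)

Call the three points A, B, C in the order given.
Side lengths²: AB² = 122, AC² = 13, BC² = 197.
Since BC² = 197 ≥ 122 + 13 = 135, the angle opposite BC is not acute, so the smallest enclosing circle has BC as diameter.
Centre = midpoint of BC = (1.5, -1), r² = 197/4 = 49.25.
Centre = (1.5, -1).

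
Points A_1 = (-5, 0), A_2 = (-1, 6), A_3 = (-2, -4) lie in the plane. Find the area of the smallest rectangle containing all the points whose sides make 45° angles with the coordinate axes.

49.5

In coordinates u = x + y, v = x − y the rectangle is axis-aligned; the map (x,y)→(u,v) scales areas by 2.
u-values: -5, 5, -6; range = 5 − (-6) = 11.
v-values: -5, -7, 2; range = 2 − (-7) = 9.
Area = (11 × 9) / 2 = 49.5.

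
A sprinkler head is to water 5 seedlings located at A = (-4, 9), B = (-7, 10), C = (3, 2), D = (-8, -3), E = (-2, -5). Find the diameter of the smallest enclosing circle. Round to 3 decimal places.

15.811

By Welzl's lemma the MEC is supported by two points (diametrically opposite) or three points (on a circumcircle).
The farthest pair is B–E with squared distance 250. The circle on this segment as diameter has centre (-4.5, 2.5) and r² = 250/4 = 62.5.
Check A: distance² to centre = 42.5 ≤ 62.5, so it lies inside.
All remaining points lie in this disk, and no smaller disk contains both endpoints, so this is the minimum enclosing circle.
Diameter = 2r = 2√(62.5) ≈ 15.811.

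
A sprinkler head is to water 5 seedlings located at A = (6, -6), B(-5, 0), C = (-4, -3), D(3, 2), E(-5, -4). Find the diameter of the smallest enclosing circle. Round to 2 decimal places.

12.53

By Welzl's lemma the MEC is supported by two points (diametrically opposite) or three points (on a circumcircle).
The farthest pair is A–B with squared distance 157. The circle on this segment as diameter has centre (0.5, -3) and r² = 157/4 = 39.25.
Check C: distance² to centre = 20.25 ≤ 39.25, so it lies inside.
All remaining points lie in this disk, and no smaller disk contains both endpoints, so this is the minimum enclosing circle.
Diameter = 2r = 2√(39.25) ≈ 12.53.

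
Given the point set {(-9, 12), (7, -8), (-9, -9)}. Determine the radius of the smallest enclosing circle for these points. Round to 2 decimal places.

12.83

Call the three points A, B, C in the order given.
Side lengths²: AB² = 656, AC² = 441, BC² = 257.
Since AB² = 656 < 441 + 257 = 698, the triangle is acute, so the smallest enclosing circle is the circumcircle.
Circumcentre = (-1.625, 1.5), r² = 164.640625.
r = √(164.640625) ≈ 12.83.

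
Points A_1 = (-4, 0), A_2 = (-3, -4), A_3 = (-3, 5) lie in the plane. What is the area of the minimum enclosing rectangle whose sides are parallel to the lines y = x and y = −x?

In coordinates u = x + y, v = x − y the rectangle is axis-aligned; the map (x,y)→(u,v) scales areas by 2.
u-values: -4, -7, 2; range = 2 − (-7) = 9.
v-values: -4, 1, -8; range = 1 − (-8) = 9.
Area = (9 × 9) / 2 = 40.5.

40.5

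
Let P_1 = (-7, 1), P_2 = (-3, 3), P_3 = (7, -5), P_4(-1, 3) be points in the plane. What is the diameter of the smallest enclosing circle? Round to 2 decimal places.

The minimum enclosing circle of a finite set is fixed by two of the points (as a diameter) or three (as a circumcircle).
The farthest pair is P_1–P_3 with squared distance 232. The circle on this segment as diameter has centre (0, -2) and r² = 232/4 = 58.
Check P_2: distance² to centre = 34 ≤ 58, so it lies inside.
All remaining points lie in this disk, and no smaller disk contains both endpoints, so this is the minimum enclosing circle.
Diameter = 2r = 2√58 ≈ 15.23.

15.23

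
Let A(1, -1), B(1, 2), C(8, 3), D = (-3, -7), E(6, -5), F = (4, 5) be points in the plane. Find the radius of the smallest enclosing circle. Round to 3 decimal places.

The farthest pair is C–D with squared distance 221. The circle on this segment as diameter has centre (2.5, -2) and r² = 221/4 = 55.25.
Check A: distance² to centre = 3.25 ≤ 55.25, so it lies inside.
All remaining points lie in this disk, and no smaller disk contains both endpoints, so this is the minimum enclosing circle.
r = √(55.25) ≈ 7.433.

7.433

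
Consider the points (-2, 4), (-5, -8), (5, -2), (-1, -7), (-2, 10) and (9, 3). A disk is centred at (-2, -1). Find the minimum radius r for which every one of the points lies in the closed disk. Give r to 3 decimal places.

11.705

The required radius is the distance from (-2, -1) to the farthest point.
Squared distances: 25, 58, 50, 37, 121, 137.
Maximum is 137, attained at (9, 3).
r = √137 ≈ 11.705.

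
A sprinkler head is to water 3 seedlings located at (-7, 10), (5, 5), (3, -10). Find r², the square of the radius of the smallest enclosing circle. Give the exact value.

Call the three points A, B, C in the order given.
Side lengths²: AB² = 169, AC² = 500, BC² = 229.
Since AC² = 500 ≥ 229 + 169 = 398, the angle opposite AC is not acute, so the smallest enclosing circle has AC as diameter.
Centre = midpoint of AC = (-2, 0), r² = 500/4 = 125.

125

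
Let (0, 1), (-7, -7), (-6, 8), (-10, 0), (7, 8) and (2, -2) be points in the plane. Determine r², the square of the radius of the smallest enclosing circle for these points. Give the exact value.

105.25

The minimum enclosing circle of a finite set is fixed by two of the points (as a diameter) or three (as a circumcircle).
The farthest pair is (-7, -7)–(7, 8) with squared distance 421. The circle on this segment as diameter has centre (0, 0.5) and r² = 421/4 = 105.25.
Check (0, 1): distance² to centre = 0.25 ≤ 105.25, so it lies inside.
All remaining points lie in this disk, and no smaller disk contains both endpoints, so this is the minimum enclosing circle.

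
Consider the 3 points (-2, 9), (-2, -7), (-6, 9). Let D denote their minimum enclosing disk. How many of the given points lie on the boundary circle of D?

Call the three points A, B, C in the order given.
Side lengths²: AB² = 256, AC² = 16, BC² = 272.
Since BC² = 272 ≥ 256 + 16 = 272, the angle opposite BC is not acute, so the smallest enclosing circle has BC as diameter.
Centre = midpoint of BC = (-4, 1), r² = 272/4 = 68.
The points at distance exactly r from the centre are (-2, 9), (-2, -7), (-6, 9) — 3 points.

3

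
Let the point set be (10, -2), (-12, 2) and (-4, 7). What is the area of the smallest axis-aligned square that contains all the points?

The bounding box has width 22 and height 9.
An axis-aligned square enclosing the set must have side ≥ max(width, height).
So the minimum side is max(22, 9) = 22.
Area = 22² = 484.

484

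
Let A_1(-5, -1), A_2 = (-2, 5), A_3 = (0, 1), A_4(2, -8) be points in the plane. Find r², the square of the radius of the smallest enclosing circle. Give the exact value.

A smallest enclosing disk is always determined by at most three of the input points on its boundary.
The farthest pair is A_2–A_4 with squared distance 185. The circle on this segment as diameter has centre (0, -1.5) and r² = 185/4 = 46.25.
Check A_1: distance² to centre = 25.25 ≤ 46.25, so it lies inside.
All remaining points lie in this disk, and no smaller disk contains both endpoints, so this is the minimum enclosing circle.

46.25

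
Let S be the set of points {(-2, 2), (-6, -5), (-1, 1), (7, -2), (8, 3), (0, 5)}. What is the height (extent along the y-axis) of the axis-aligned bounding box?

max y = 5, min y = -5, so height = 10.

10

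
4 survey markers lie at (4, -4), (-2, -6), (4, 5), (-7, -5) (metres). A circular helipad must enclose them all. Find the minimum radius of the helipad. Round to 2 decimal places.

7.43

By Welzl's lemma the MEC is supported by two points (diametrically opposite) or three points (on a circumcircle).
The farthest pair is (4, 5)–(-7, -5) with squared distance 221. The circle on this segment as diameter has centre (-1.5, 0) and r² = 221/4 = 55.25.
Check (4, -4): distance² to centre = 46.25 ≤ 55.25, so it lies inside.
All remaining points lie in this disk, and no smaller disk contains both endpoints, so this is the minimum enclosing circle.
r = √(55.25) ≈ 7.43.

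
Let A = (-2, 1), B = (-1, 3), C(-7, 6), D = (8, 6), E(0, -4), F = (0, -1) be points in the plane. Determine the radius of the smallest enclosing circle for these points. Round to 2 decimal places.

A smallest enclosing disk is always determined by at most three of the input points on its boundary.
The minimum enclosing circle is determined by three boundary points: C, D, E.
Their circumcentre is (0.5, 3.8) with r² = 61.09.
The farthest remaining point F is at distance² 23.29 ≤ 61.09.
r = √(61.09) ≈ 7.82.

7.82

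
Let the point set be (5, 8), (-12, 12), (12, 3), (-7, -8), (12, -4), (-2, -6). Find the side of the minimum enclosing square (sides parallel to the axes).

The bounding box has width 24 and height 20.
An axis-aligned square enclosing the set must have side ≥ max(width, height).
So the minimum side is max(24, 20) = 24.

24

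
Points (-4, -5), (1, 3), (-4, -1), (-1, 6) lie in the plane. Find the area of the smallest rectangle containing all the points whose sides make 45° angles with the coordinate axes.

56

In coordinates u = x + y, v = x − y the rectangle is axis-aligned; the map (x,y)→(u,v) scales areas by 2.
u-values: -9, 4, -5, 5; range = 5 − (-9) = 14.
v-values: 1, -2, -3, -7; range = 1 − (-7) = 8.
Area = (14 × 8) / 2 = 56.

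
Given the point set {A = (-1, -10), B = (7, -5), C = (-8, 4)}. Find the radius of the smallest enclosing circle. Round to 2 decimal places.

Side lengths²: AB² = 89, AC² = 245, BC² = 306.
Since BC² = 306 < 245 + 89 = 334, the triangle is acute, so the smallest enclosing circle is the circumcircle.
Circumcentre = (-13/14, -17/14), r² = 7565/98.
r = √(7565/98) ≈ 8.79.

8.79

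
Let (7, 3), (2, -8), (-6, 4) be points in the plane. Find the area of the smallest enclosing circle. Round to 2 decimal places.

185.11

Call the three points A, B, C in the order given.
Side lengths²: AB² = 146, AC² = 170, BC² = 208.
Since BC² = 208 < 170 + 146 = 316, the triangle is acute, so the smallest enclosing circle is the circumcircle.
Circumcentre = (7/37, -20/37), r² = 80665/1369.
Area = π·r² = π·80665/1369 ≈ 185.11.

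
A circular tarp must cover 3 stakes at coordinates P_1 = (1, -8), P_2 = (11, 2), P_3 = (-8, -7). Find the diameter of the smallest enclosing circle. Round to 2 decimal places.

Side lengths²: P_1P_2² = 200, P_1P_3² = 82, P_2P_3² = 442.
Since P_2P_3² = 442 ≥ 200 + 82 = 282, the angle opposite P_2P_3 is not acute, so the smallest enclosing circle has P_2P_3 as diameter.
Centre = midpoint of P_2P_3 = (1.5, -2.5), r² = 442/4 = 110.5.
Diameter = 2r = 2√(110.5) ≈ 21.02.

21.02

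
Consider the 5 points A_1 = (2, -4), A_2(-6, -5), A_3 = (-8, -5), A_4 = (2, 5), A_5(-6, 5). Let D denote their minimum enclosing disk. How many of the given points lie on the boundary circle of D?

The minimum enclosing circle of a finite set is fixed by two of the points (as a diameter) or three (as a circumcircle).
The farthest pair is A_3–A_4 with squared distance 200. The circle on this segment as diameter has centre (-3, 0) and r² = 200/4 = 50.
Check A_1: distance² to centre = 41 ≤ 50, so it lies inside.
All remaining points lie in this disk, and no smaller disk contains both endpoints, so this is the minimum enclosing circle.
The points at distance exactly r from the centre are A_3, A_4 — 2 points.

2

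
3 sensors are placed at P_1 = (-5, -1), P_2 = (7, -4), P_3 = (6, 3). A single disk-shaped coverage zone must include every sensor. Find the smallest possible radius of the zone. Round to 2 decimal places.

Side lengths²: P_1P_2² = 153, P_1P_3² = 137, P_2P_3² = 50.
Since P_1P_2² = 153 < 137 + 50 = 187, the triangle is acute, so the smallest enclosing circle is the circumcircle.
Circumcentre = (71/54, -67/54), r² = 58225/1458.
r = √(58225/1458) ≈ 6.32.

6.32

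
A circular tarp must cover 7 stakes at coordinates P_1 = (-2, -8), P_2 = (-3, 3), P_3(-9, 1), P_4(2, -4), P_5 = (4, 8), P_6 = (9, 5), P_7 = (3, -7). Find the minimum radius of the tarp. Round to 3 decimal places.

9.422

The minimum enclosing circle of a finite set is fixed by two of the points (as a diameter) or three (as a circumcircle).
The minimum enclosing circle is determined by three boundary points: P_1, P_3, P_6.
Their circumcentre is (8/19, 21/19) with r² = 32045/361.
The farthest remaining point P_7 is at distance² 26117/361 ≤ 32045/361.
r = √(32045/361) ≈ 9.422.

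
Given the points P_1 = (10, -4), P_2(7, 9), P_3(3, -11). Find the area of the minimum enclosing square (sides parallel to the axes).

400

The bounding box has width 7 and height 20.
An axis-aligned square enclosing the set must have side ≥ max(width, height).
So the minimum side is max(7, 20) = 20.
Area = 20² = 400.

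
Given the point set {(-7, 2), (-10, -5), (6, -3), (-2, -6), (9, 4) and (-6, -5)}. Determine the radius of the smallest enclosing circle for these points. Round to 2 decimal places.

10.51

The minimum enclosing circle of a finite set is fixed by two of the points (as a diameter) or three (as a circumcircle).
The farthest pair is (-10, -5)–(9, 4) with squared distance 442. The circle on this segment as diameter has centre (-0.5, -0.5) and r² = 442/4 = 110.5.
Check (-7, 2): distance² to centre = 48.5 ≤ 110.5, so it lies inside.
All remaining points lie in this disk, and no smaller disk contains both endpoints, so this is the minimum enclosing circle.
r = √(110.5) ≈ 10.51.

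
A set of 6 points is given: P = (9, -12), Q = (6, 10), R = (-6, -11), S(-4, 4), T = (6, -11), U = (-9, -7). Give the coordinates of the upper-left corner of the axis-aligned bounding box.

(-9, 10)

x-range [-9, 9], y-range [-12, 10].
The upper-left corner is (-9, 10).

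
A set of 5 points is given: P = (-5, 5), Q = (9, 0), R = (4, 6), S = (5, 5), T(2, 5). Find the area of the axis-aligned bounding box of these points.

84

x ranges over [-5, 9], width 14.
y ranges over [0, 6], height 6.
Area = 14 × 6 = 84.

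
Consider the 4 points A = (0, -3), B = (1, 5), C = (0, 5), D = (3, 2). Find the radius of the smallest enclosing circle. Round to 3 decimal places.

The minimum enclosing circle of a finite set is fixed by two of the points (as a diameter) or three (as a circumcircle).
The farthest pair is A–B with squared distance 65. The circle on this segment as diameter has centre (0.5, 1) and r² = 65/4 = 16.25.
Check C: distance² to centre = 16.25 ≤ 16.25, so it lies inside.
All remaining points lie in this disk, and no smaller disk contains both endpoints, so this is the minimum enclosing circle.
r = √(16.25) ≈ 4.031.

4.031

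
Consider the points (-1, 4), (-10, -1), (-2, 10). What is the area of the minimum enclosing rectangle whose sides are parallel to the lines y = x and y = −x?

66.5

In coordinates u = x + y, v = x − y the rectangle is axis-aligned; the map (x,y)→(u,v) scales areas by 2.
u-values: 3, -11, 8; range = 8 − (-11) = 19.
v-values: -5, -9, -12; range = -5 − (-12) = 7.
Area = (19 × 7) / 2 = 66.5.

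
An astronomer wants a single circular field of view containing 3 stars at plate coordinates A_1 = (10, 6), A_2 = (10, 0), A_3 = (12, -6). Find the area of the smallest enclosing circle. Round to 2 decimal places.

Side lengths²: A_1A_2² = 36, A_1A_3² = 148, A_2A_3² = 40.
Since A_1A_3² = 148 ≥ 40 + 36 = 76, the angle opposite A_1A_3 is not acute, so the smallest enclosing circle has A_1A_3 as diameter.
Centre = midpoint of A_1A_3 = (11, 0), r² = 148/4 = 37.
Area = π·r² = π·37 ≈ 116.24.

116.24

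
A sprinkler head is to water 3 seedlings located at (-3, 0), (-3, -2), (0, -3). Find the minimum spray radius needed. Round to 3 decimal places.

2.121

Call the three points A, B, C in the order given.
Side lengths²: AB² = 4, AC² = 18, BC² = 10.
Since AC² = 18 ≥ 10 + 4 = 14, the angle opposite AC is not acute, so the smallest enclosing circle has AC as diameter.
Centre = midpoint of AC = (-1.5, -1.5), r² = 18/4 = 4.5.
r = √(4.5) ≈ 2.121.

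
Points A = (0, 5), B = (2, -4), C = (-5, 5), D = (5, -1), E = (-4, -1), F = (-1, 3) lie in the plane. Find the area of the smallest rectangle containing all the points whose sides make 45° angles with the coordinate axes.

80

In coordinates u = x + y, v = x − y the rectangle is axis-aligned; the map (x,y)→(u,v) scales areas by 2.
u-values: 5, -2, 0, 4, -5, 2; range = 5 − (-5) = 10.
v-values: -5, 6, -10, 6, -3, -4; range = 6 − (-10) = 16.
Area = (10 × 16) / 2 = 80.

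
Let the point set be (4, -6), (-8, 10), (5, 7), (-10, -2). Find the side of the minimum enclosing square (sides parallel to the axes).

16

The bounding box has width 15 and height 16.
An axis-aligned square enclosing the set must have side ≥ max(width, height).
So the minimum side is max(15, 16) = 16.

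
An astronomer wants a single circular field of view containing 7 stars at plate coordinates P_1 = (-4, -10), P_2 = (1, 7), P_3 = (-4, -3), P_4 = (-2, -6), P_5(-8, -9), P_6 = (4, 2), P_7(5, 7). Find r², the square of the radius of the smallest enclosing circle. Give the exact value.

106.25

The minimum enclosing circle of a finite set is fixed by two of the points (as a diameter) or three (as a circumcircle).
The farthest pair is P_5–P_7 with squared distance 425. The circle on this segment as diameter has centre (-1.5, -1) and r² = 425/4 = 106.25.
Check P_1: distance² to centre = 87.25 ≤ 106.25, so it lies inside.
All remaining points lie in this disk, and no smaller disk contains both endpoints, so this is the minimum enclosing circle.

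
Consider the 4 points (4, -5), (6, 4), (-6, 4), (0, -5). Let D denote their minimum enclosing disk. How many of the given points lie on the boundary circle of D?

3

A smallest enclosing disk is always determined by at most three of the input points on its boundary.
The minimum enclosing circle is determined by three boundary points: (4, -5), (6, 4), (-6, 4).
Their circumcentre is (0, 11/18) with r² = 15385/324.
The farthest remaining point (0, -5) is at distance² 10201/324 ≤ 15385/324.
The points at distance exactly r from the centre are (4, -5), (6, 4), (-6, 4) — 3 points.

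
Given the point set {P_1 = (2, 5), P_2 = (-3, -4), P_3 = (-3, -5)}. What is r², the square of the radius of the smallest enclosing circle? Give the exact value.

Side lengths²: P_1P_2² = 106, P_1P_3² = 125, P_2P_3² = 1.
Since P_1P_3² = 125 ≥ 106 + 1 = 107, the angle opposite P_1P_3 is not acute, so the smallest enclosing circle has P_1P_3 as diameter.
Centre = midpoint of P_1P_3 = (-0.5, 0), r² = 125/4 = 31.25.

31.25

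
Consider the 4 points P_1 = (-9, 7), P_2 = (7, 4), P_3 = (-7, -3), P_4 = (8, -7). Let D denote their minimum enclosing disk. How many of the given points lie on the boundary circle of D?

By Welzl's lemma the MEC is supported by two points (diametrically opposite) or three points (on a circumcircle).
The farthest pair is P_1–P_4 with squared distance 485. The circle on this segment as diameter has centre (-0.5, 0) and r² = 485/4 = 121.25.
Check P_2: distance² to centre = 72.25 ≤ 121.25, so it lies inside.
All remaining points lie in this disk, and no smaller disk contains both endpoints, so this is the minimum enclosing circle.
The points at distance exactly r from the centre are P_1, P_4 — 2 points.

2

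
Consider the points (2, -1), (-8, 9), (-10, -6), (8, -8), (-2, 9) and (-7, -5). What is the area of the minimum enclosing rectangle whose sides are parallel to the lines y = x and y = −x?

379.5

In coordinates u = x + y, v = x − y the rectangle is axis-aligned; the map (x,y)→(u,v) scales areas by 2.
u-values: 1, 1, -16, 0, 7, -12; range = 7 − (-16) = 23.
v-values: 3, -17, -4, 16, -11, -2; range = 16 − (-17) = 33.
Area = (23 × 33) / 2 = 379.5.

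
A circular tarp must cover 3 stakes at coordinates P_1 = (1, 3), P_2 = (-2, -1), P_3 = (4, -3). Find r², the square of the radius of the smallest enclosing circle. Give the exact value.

Side lengths²: P_1P_2² = 25, P_1P_3² = 45, P_2P_3² = 40.
Since P_1P_3² = 45 < 40 + 25 = 65, the triangle is acute, so the smallest enclosing circle is the circumcircle.
Circumcentre = (1.5, -0.5), r² = 12.5.

12.5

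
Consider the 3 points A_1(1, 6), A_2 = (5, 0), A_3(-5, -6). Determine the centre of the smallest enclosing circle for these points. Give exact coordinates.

Side lengths²: A_1A_2² = 52, A_1A_3² = 180, A_2A_3² = 136.
Since A_1A_3² = 180 < 136 + 52 = 188, the triangle is acute, so the smallest enclosing circle is the circumcircle.
Circumcentre = (-12/7, -1/7), r² = 2210/49.
Centre = (-12/7, -1/7).

(-12/7, -1/7)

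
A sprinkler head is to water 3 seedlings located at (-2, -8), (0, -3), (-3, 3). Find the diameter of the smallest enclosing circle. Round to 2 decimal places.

Call the three points A, B, C in the order given.
Side lengths²: AB² = 29, AC² = 122, BC² = 45.
Since AC² = 122 ≥ 45 + 29 = 74, the angle opposite AC is not acute, so the smallest enclosing circle has AC as diameter.
Centre = midpoint of AC = (-2.5, -2.5), r² = 122/4 = 30.5.
Diameter = 2r = 2√(30.5) ≈ 11.05.

11.05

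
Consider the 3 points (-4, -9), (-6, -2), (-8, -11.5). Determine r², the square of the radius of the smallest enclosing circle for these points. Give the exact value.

23.5625

Call the three points A, B, C in the order given.
Side lengths²: AB² = 53, AC² = 22.25, BC² = 94.25.
Since BC² = 94.25 ≥ 53 + 22.25 = 75.25, the angle opposite BC is not acute, so the smallest enclosing circle has BC as diameter.
Centre = midpoint of BC = (-7, -6.75), r² = 94.25/4 = 23.5625.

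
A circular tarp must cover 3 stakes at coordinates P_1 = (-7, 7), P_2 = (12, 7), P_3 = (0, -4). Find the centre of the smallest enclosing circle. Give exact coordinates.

Side lengths²: P_1P_2² = 361, P_1P_3² = 170, P_2P_3² = 265.
Since P_1P_2² = 361 < 265 + 170 = 435, the triangle is acute, so the smallest enclosing circle is the circumcircle.
Circumcentre = (2.5, 117/22), r² = 22525/242.
Centre = (2.5, 117/22).

(2.5, 117/22)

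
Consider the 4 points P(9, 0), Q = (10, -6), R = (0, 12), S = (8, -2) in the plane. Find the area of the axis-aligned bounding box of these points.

x ranges over [0, 10], width 10.
y ranges over [-6, 12], height 18.
Area = 10 × 18 = 180.

180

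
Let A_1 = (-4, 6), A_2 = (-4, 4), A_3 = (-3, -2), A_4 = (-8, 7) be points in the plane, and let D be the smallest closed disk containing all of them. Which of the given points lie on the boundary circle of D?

A_3, A_4

The minimum enclosing circle of a finite set is fixed by two of the points (as a diameter) or three (as a circumcircle).
The farthest pair is A_3–A_4 with squared distance 106. The circle on this segment as diameter has centre (-5.5, 2.5) and r² = 106/4 = 26.5.
Check A_1: distance² to centre = 14.5 ≤ 26.5, so it lies inside.
All remaining points lie in this disk, and no smaller disk contains both endpoints, so this is the minimum enclosing circle.
The points at distance exactly r from the centre are A_3, A_4 — 2 points.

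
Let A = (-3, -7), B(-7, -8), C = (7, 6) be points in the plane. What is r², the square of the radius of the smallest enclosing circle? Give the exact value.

Side lengths²: AB² = 17, AC² = 269, BC² = 392.
Since BC² = 392 ≥ 269 + 17 = 286, the angle opposite BC is not acute, so the smallest enclosing circle has BC as diameter.
Centre = midpoint of BC = (0, -1), r² = 392/4 = 98.

98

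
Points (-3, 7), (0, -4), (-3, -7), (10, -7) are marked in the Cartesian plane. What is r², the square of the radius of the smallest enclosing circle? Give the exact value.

A smallest enclosing disk is always determined by at most three of the input points on its boundary.
The farthest pair is (-3, 7)–(10, -7) with squared distance 365. The circle on this segment as diameter has centre (3.5, 0) and r² = 365/4 = 91.25.
Check (0, -4): distance² to centre = 28.25 ≤ 91.25, so it lies inside.
All remaining points lie in this disk, and no smaller disk contains both endpoints, so this is the minimum enclosing circle.

91.25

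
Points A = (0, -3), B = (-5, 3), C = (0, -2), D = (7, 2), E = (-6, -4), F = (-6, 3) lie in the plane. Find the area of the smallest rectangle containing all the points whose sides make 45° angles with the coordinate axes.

133

In coordinates u = x + y, v = x − y the rectangle is axis-aligned; the map (x,y)→(u,v) scales areas by 2.
u-values: -3, -2, -2, 9, -10, -3; range = 9 − (-10) = 19.
v-values: 3, -8, 2, 5, -2, -9; range = 5 − (-9) = 14.
Area = (19 × 14) / 2 = 133.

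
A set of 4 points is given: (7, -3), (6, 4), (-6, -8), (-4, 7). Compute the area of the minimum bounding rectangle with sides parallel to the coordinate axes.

x ranges over [-6, 7], width 13.
y ranges over [-8, 7], height 15.
Area = 13 × 15 = 195.

195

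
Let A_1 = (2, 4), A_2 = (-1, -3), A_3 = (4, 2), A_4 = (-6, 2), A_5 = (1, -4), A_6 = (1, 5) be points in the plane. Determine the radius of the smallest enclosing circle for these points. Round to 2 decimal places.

The minimum enclosing circle is determined by three boundary points: A_3, A_4, A_5.
Their circumcentre is (-1, 0.75) with r² = 26.5625.
The farthest remaining point A_6 is at distance² 22.0625 ≤ 26.5625.
r = √(26.5625) ≈ 5.15.

5.15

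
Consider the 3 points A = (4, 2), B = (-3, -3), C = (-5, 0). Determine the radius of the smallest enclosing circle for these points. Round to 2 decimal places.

4.61

Side lengths²: AB² = 74, AC² = 85, BC² = 13.
Since AC² = 85 < 74 + 13 = 87, the triangle is acute, so the smallest enclosing circle is the circumcircle.
Circumcentre = (-29/62, 53/62), r² = 40885/1922.
r = √(40885/1922) ≈ 4.61.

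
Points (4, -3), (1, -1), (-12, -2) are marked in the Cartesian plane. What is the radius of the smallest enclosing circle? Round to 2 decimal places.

8.02

Call the three points A, B, C in the order given.
Side lengths²: AB² = 13, AC² = 257, BC² = 170.
Since AC² = 257 ≥ 170 + 13 = 183, the angle opposite AC is not acute, so the smallest enclosing circle has AC as diameter.
Centre = midpoint of AC = (-4, -2.5), r² = 257/4 = 64.25.
r = √(64.25) ≈ 8.02.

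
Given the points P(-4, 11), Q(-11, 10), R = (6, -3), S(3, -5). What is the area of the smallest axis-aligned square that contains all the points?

289

The bounding box has width 17 and height 16.
An axis-aligned square enclosing the set must have side ≥ max(width, height).
So the minimum side is max(17, 16) = 17.
Area = 17² = 289.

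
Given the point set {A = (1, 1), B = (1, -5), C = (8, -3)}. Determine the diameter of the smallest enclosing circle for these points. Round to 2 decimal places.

Side lengths²: AB² = 36, AC² = 65, BC² = 53.
Since AC² = 65 < 53 + 36 = 89, the triangle is acute, so the smallest enclosing circle is the circumcircle.
Circumcentre = (55/14, -2), r² = 3445/196.
Diameter = 2r = 2√(3445/196) ≈ 8.38.

8.38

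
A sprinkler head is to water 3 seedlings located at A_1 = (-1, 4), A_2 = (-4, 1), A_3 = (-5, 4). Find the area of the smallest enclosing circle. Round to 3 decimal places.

Side lengths²: A_1A_2² = 18, A_1A_3² = 16, A_2A_3² = 10.
Since A_1A_2² = 18 < 16 + 10 = 26, the triangle is acute, so the smallest enclosing circle is the circumcircle.
Circumcentre = (-3, 3), r² = 5.
Area = π·r² = π·5 ≈ 15.708.

15.708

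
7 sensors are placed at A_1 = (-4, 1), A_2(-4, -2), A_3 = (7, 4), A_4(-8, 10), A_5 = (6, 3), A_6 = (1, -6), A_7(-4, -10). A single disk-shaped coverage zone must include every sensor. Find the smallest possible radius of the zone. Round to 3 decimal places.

By Welzl's lemma the MEC is supported by two points (diametrically opposite) or three points (on a circumcircle).
The minimum enclosing circle is determined by three boundary points: A_3, A_4, A_7.
Their circumcentre is (-141/46, 27/46) with r² = 119509/1058.
The farthest remaining point A_5 is at distance² 93105/1058 ≤ 119509/1058.
r = √(119509/1058) ≈ 10.628.

10.628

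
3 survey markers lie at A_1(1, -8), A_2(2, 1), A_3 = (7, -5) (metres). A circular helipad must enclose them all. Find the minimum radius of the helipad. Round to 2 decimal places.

Side lengths²: A_1A_2² = 82, A_1A_3² = 45, A_2A_3² = 61.
Since A_1A_2² = 82 < 61 + 45 = 106, the triangle is acute, so the smallest enclosing circle is the circumcircle.
Circumcentre = (87/34, -123/34), r² = 12505/578.
r = √(12505/578) ≈ 4.65.

4.65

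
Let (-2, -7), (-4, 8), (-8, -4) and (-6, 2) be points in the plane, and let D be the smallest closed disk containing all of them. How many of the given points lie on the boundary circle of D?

The minimum enclosing circle of a finite set is fixed by two of the points (as a diameter) or three (as a circumcircle).
The farthest pair is (-2, -7)–(-4, 8) with squared distance 229. The circle on this segment as diameter has centre (-3, 0.5) and r² = 229/4 = 57.25.
Check (-8, -4): distance² to centre = 45.25 ≤ 57.25, so it lies inside.
All remaining points lie in this disk, and no smaller disk contains both endpoints, so this is the minimum enclosing circle.
The points at distance exactly r from the centre are (-2, -7), (-4, 8) — 2 points.

2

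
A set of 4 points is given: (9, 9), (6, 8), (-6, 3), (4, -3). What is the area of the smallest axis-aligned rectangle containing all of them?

x ranges over [-6, 9], width 15.
y ranges over [-3, 9], height 12.
Area = 15 × 12 = 180.

180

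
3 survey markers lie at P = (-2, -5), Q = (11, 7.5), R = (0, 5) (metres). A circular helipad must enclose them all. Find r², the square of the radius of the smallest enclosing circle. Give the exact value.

Side lengths²: PQ² = 325.25, PR² = 104, QR² = 127.25.
Since PQ² = 325.25 ≥ 127.25 + 104 = 231.25, the angle opposite PQ is not acute, so the smallest enclosing circle has PQ as diameter.
Centre = midpoint of PQ = (4.5, 1.25), r² = 325.25/4 = 81.3125.

81.3125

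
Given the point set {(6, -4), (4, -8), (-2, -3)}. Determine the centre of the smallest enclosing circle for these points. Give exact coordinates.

(32/17, -151/34)

Call the three points A, B, C in the order given.
Side lengths²: AB² = 20, AC² = 65, BC² = 61.
Since AC² = 65 < 61 + 20 = 81, the triangle is acute, so the smallest enclosing circle is the circumcircle.
Circumcentre = (32/17, -151/34), r² = 19825/1156.
Centre = (32/17, -151/34).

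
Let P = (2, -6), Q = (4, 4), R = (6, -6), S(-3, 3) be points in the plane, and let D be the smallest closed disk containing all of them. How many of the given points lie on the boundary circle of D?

The farthest pair is R–S with squared distance 162. The circle on this segment as diameter has centre (1.5, -1.5) and r² = 162/4 = 40.5.
Check P: distance² to centre = 20.5 ≤ 40.5, so it lies inside.
All remaining points lie in this disk, and no smaller disk contains both endpoints, so this is the minimum enclosing circle.
The points at distance exactly r from the centre are R, S — 2 points.

2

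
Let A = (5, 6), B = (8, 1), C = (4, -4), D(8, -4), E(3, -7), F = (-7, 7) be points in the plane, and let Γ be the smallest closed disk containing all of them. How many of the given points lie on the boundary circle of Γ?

2

By Welzl's lemma the MEC is supported by two points (diametrically opposite) or three points (on a circumcircle).
The farthest pair is D–F with squared distance 346. The circle on this segment as diameter has centre (0.5, 1.5) and r² = 346/4 = 86.5.
Check A: distance² to centre = 40.5 ≤ 86.5, so it lies inside.
All remaining points lie in this disk, and no smaller disk contains both endpoints, so this is the minimum enclosing circle.
The points at distance exactly r from the centre are D, F — 2 points.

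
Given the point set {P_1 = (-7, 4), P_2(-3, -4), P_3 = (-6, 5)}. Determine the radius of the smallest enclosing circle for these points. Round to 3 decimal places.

4.743

Side lengths²: P_1P_2² = 80, P_1P_3² = 2, P_2P_3² = 90.
Since P_2P_3² = 90 ≥ 80 + 2 = 82, the angle opposite P_2P_3 is not acute, so the smallest enclosing circle has P_2P_3 as diameter.
Centre = midpoint of P_2P_3 = (-4.5, 0.5), r² = 90/4 = 22.5.
r = √(22.5) ≈ 4.743.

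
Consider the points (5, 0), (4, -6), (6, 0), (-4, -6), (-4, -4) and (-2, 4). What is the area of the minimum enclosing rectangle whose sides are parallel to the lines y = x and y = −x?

In coordinates u = x + y, v = x − y the rectangle is axis-aligned; the map (x,y)→(u,v) scales areas by 2.
u-values: 5, -2, 6, -10, -8, 2; range = 6 − (-10) = 16.
v-values: 5, 10, 6, 2, 0, -6; range = 10 − (-6) = 16.
Area = (16 × 16) / 2 = 128.

128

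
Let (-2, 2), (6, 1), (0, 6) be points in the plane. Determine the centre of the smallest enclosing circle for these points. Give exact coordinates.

(36/17, 83/34)

Call the three points A, B, C in the order given.
Side lengths²: AB² = 65, AC² = 20, BC² = 61.
Since AB² = 65 < 61 + 20 = 81, the triangle is acute, so the smallest enclosing circle is the circumcircle.
Circumcentre = (36/17, 83/34), r² = 19825/1156.
Centre = (36/17, 83/34).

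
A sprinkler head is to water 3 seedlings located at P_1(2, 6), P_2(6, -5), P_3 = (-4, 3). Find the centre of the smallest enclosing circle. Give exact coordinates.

(19/13, -11/26)

Side lengths²: P_1P_2² = 137, P_1P_3² = 45, P_2P_3² = 164.
Since P_2P_3² = 164 < 137 + 45 = 182, the triangle is acute, so the smallest enclosing circle is the circumcircle.
Circumcentre = (19/13, -11/26), r² = 28085/676.
Centre = (19/13, -11/26).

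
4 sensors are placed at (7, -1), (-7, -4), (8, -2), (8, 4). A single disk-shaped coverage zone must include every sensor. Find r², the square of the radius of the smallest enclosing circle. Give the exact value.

By Welzl's lemma the MEC is supported by two points (diametrically opposite) or three points (on a circumcircle).
The farthest pair is (-7, -4)–(8, 4) with squared distance 289. The circle on this segment as diameter has centre (0.5, 0) and r² = 289/4 = 72.25.
Check (7, -1): distance² to centre = 43.25 ≤ 72.25, so it lies inside.
All remaining points lie in this disk, and no smaller disk contains both endpoints, so this is the minimum enclosing circle.

72.25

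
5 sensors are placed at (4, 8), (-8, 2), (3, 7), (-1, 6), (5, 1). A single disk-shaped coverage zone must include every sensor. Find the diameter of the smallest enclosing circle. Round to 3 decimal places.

13.744

By Welzl's lemma the MEC is supported by two points (diametrically opposite) or three points (on a circumcircle).
The minimum enclosing circle is determined by three boundary points: (4, 8), (-8, 2), (5, 1).
Their circumcentre is (-4/3, 11/3) with r² = 425/9.
The farthest remaining point (3, 7) is at distance² 269/9 ≤ 425/9.
Diameter = 2r = 2√(425/9) ≈ 13.744.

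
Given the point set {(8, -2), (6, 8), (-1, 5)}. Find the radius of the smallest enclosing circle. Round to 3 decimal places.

5.826

Call the three points A, B, C in the order given.
Side lengths²: AB² = 104, AC² = 130, BC² = 58.
Since AC² = 130 < 104 + 58 = 162, the triangle is acute, so the smallest enclosing circle is the circumcircle.
Circumcentre = (161/38, 93/38), r² = 24505/722.
r = √(24505/722) ≈ 5.826.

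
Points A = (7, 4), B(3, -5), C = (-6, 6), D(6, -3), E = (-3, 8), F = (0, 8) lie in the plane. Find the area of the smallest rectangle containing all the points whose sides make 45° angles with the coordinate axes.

136.5

In coordinates u = x + y, v = x − y the rectangle is axis-aligned; the map (x,y)→(u,v) scales areas by 2.
u-values: 11, -2, 0, 3, 5, 8; range = 11 − (-2) = 13.
v-values: 3, 8, -12, 9, -11, -8; range = 9 − (-12) = 21.
Area = (13 × 21) / 2 = 136.5.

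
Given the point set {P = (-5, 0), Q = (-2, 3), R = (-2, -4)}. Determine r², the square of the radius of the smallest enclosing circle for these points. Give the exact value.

Side lengths²: PQ² = 18, PR² = 25, QR² = 49.
Since QR² = 49 ≥ 25 + 18 = 43, the angle opposite QR is not acute, so the smallest enclosing circle has QR as diameter.
Centre = midpoint of QR = (-2, -0.5), r² = 49/4 = 12.25.

12.25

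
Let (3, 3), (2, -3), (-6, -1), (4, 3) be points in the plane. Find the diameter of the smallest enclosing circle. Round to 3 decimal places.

10.770

By Welzl's lemma the MEC is supported by two points (diametrically opposite) or three points (on a circumcircle).
The farthest pair is (-6, -1)–(4, 3) with squared distance 116. The circle on this segment as diameter has centre (-1, 1) and r² = 116/4 = 29.
Check (3, 3): distance² to centre = 20 ≤ 29, so it lies inside.
All remaining points lie in this disk, and no smaller disk contains both endpoints, so this is the minimum enclosing circle.
Diameter = 2r = 2√29 ≈ 10.770.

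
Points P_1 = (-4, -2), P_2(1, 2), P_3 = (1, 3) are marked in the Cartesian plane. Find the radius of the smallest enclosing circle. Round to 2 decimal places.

3.54

Side lengths²: P_1P_2² = 41, P_1P_3² = 50, P_2P_3² = 1.
Since P_1P_3² = 50 ≥ 41 + 1 = 42, the angle opposite P_1P_3 is not acute, so the smallest enclosing circle has P_1P_3 as diameter.
Centre = midpoint of P_1P_3 = (-1.5, 0.5), r² = 50/4 = 12.5.
r = √(12.5) ≈ 3.54.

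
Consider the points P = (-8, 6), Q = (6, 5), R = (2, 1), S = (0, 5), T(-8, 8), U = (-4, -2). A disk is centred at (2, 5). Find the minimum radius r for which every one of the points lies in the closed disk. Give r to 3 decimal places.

The required radius is the distance from (2, 5) to the farthest point.
Squared distances: 101, 16, 16, 4, 109, 85.
Maximum is 109, attained at T.
r = √109 ≈ 10.440.

10.440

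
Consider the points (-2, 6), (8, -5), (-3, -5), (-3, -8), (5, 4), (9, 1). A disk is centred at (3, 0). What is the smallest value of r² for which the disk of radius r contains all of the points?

The required radius is the distance from (3, 0) to the farthest point.
Squared distances: 61, 50, 61, 100, 20, 37.
Maximum is 100, attained at (-3, -8).

100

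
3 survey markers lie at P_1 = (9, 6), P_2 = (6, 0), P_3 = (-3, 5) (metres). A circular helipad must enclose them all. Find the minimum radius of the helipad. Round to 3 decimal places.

Side lengths²: P_1P_2² = 45, P_1P_3² = 145, P_2P_3² = 106.
Since P_1P_3² = 145 < 106 + 45 = 151, the triangle is acute, so the smallest enclosing circle is the circumcircle.
Circumcentre = (139/46, 241/46), r² = 38425/1058.
r = √(38425/1058) ≈ 6.026.

6.026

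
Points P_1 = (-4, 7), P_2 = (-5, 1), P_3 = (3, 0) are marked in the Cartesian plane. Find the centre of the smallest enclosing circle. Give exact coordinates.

Side lengths²: P_1P_2² = 37, P_1P_3² = 98, P_2P_3² = 65.
Since P_1P_3² = 98 < 65 + 37 = 102, the triangle is acute, so the smallest enclosing circle is the circumcircle.
Circumcentre = (-9/14, 47/14), r² = 2405/98.
Centre = (-9/14, 47/14).

(-9/14, 47/14)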